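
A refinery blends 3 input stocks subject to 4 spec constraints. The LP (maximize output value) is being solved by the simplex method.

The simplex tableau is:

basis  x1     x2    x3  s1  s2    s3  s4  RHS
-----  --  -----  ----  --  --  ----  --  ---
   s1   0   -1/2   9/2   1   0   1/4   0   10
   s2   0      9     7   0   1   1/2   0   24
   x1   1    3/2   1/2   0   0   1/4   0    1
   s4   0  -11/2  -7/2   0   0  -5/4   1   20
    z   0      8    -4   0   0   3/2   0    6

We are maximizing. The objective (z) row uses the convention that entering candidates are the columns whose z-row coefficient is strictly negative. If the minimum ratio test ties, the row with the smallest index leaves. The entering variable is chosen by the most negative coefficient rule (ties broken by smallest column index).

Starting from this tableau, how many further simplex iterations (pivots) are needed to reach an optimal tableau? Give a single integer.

pivot: x3 in, x1 out → z = 14
No improving column remains; optimal.

1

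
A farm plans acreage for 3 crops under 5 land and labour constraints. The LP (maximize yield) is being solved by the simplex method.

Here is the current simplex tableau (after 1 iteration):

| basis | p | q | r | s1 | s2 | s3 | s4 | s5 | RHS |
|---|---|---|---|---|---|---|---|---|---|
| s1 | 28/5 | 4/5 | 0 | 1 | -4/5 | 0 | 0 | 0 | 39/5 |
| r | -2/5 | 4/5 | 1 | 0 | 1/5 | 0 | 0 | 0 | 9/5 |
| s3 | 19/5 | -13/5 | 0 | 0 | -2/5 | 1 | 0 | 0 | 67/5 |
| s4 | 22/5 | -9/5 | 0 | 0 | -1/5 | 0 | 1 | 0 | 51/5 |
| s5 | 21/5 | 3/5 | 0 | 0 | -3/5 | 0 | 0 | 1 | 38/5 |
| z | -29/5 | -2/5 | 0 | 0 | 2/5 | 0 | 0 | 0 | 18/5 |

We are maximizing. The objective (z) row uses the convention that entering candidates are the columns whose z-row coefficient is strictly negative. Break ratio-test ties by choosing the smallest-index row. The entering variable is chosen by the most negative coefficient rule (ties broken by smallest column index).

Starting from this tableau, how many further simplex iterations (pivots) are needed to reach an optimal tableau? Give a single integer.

3

pivot: p in, s1 out → z = 327/28
pivot: s2 in, s4 out → z = 63/4
pivot: q in, r out → z = 339/20
No improving column remains; optimal.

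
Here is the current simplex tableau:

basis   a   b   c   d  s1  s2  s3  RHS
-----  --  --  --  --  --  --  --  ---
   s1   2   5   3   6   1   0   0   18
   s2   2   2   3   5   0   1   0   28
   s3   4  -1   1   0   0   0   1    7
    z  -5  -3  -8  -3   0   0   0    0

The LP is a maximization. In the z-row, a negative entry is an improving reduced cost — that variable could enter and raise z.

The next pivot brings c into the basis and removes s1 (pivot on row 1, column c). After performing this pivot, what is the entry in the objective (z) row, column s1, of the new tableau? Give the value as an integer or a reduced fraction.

8/3

Pivot element is row 1, column c: 3.
Normalize row 1: new (row 1, s1) = 1/3 = 1/3.
z-row ← z-row − (-8)·(new row 1): 0 − (-8)·(1/3) = 8/3.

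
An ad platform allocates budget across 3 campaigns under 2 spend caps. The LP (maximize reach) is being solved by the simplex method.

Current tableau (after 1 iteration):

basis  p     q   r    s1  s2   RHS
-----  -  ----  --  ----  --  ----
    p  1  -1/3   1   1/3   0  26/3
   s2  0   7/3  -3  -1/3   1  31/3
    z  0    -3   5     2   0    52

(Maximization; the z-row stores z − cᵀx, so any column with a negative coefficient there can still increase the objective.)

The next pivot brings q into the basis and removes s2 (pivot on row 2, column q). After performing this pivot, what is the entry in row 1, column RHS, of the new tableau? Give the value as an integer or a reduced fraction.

71/7

Pivot element is row 2, column q: 7/3.
Normalize row 2: new (row 2, RHS) = (31/3)/(7/3) = 31/7.
row 1 ← row 1 − (-1/3)·(new row 2): 26/3 − (-1/3)·(31/7) = 71/7.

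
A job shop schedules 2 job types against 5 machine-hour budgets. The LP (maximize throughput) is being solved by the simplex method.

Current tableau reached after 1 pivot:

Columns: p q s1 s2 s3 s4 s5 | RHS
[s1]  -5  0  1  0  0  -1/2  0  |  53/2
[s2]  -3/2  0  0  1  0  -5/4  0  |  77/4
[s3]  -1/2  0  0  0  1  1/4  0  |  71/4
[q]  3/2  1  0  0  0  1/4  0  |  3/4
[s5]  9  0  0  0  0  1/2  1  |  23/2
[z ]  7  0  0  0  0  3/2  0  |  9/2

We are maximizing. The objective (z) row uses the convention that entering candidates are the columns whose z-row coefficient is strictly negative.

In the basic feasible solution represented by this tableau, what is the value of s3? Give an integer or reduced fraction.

s3 is basic (row 3); its value is the RHS of that row: 71/4.

71/4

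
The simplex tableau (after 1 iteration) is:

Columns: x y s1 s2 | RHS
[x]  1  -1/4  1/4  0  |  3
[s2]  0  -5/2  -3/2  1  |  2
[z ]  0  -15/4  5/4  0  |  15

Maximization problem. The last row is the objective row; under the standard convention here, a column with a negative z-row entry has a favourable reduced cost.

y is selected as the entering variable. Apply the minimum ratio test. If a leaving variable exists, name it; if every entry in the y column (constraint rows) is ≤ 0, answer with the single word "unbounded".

y-column entries: row 1: -1/4, row 2: -5/2. All ≤ 0, so y can increase without bound; the LP is unbounded in this direction.

unbounded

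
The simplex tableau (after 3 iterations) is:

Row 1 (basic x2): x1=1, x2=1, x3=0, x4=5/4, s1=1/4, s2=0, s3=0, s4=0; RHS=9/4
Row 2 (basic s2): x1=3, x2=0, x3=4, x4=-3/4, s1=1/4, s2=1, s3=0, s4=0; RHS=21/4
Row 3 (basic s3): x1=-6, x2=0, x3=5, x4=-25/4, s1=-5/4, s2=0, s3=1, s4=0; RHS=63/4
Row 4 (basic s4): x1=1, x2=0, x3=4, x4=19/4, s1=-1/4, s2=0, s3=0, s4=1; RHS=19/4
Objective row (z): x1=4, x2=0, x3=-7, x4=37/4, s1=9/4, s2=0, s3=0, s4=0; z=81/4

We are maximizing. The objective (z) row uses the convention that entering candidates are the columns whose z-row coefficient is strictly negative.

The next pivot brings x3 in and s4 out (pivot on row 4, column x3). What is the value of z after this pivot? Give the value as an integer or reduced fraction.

457/16

Minimum ratio for x3: (19/4)/4 = 19/16.
z changes by −(z-row coeff of x3)·ratio = −(-7)·(19/16) = 133/16.
New z = 81/4 + (133/16) = 457/16.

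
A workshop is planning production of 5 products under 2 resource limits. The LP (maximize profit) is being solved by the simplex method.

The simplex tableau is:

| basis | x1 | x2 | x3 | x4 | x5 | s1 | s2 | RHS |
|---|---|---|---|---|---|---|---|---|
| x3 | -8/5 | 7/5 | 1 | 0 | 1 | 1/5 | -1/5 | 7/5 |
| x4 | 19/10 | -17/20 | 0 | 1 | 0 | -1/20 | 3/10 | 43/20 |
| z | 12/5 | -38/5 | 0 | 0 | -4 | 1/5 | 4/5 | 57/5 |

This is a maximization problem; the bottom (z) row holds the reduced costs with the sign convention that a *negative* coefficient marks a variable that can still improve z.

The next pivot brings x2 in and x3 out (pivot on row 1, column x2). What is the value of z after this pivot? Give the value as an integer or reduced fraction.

Minimum ratio for x2: (7/5)/(7/5) = 1.
z changes by −(z-row coeff of x2)·ratio = −(-38/5)·1 = 38/5.
New z = 57/5 + (38/5) = 19.

19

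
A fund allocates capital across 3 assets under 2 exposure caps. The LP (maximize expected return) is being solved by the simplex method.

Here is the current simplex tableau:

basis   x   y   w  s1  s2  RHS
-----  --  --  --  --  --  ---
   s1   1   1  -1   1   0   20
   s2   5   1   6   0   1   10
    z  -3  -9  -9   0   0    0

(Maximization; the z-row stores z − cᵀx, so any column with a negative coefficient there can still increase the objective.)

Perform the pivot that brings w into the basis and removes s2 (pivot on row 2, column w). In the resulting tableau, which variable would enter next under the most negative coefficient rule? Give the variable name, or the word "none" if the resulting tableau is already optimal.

y

Pivot element 6. New z-row = old z-row − (-9)·(row 2/6).
Updated z-row coefficients: x: 9/2, y: -15/2, w: 0, s1: 0, s2: 3/2.
The most negative is -15/2 in column y, so y would enter next.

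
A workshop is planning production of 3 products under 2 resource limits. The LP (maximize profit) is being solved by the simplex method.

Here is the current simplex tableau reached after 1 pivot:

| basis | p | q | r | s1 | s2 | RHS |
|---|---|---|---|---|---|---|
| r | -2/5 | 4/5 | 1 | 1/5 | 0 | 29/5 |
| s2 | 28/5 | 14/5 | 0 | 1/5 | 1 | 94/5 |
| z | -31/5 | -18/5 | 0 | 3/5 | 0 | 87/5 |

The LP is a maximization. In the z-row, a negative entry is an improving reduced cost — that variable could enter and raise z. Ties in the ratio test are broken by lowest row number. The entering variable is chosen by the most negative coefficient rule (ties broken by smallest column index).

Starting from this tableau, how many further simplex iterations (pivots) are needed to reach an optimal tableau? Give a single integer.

pivot: p in, s2 out → z = 535/14
pivot: q in, p out → z = 291/7
No improving column remains; optimal.

2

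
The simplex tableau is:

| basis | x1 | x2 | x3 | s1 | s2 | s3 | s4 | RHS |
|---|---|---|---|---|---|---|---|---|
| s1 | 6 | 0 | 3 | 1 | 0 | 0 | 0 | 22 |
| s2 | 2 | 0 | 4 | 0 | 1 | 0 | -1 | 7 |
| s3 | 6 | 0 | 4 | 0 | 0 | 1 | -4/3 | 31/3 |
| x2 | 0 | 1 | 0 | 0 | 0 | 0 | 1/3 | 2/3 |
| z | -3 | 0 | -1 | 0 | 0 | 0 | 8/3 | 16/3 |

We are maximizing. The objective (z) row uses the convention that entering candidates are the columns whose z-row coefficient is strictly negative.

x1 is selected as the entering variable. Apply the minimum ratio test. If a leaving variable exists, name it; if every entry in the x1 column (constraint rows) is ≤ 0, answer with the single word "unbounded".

Ratios: row 1 (s1): 22/6 = 11/3; row 2 (s2): 7/2 = 7/2; row 3 (s3): (31/3)/6 = 31/18; row 4 (x2): entry 0 ≤ 0, skip.
Minimum ratio is in the s3 row, so s3 leaves.

s3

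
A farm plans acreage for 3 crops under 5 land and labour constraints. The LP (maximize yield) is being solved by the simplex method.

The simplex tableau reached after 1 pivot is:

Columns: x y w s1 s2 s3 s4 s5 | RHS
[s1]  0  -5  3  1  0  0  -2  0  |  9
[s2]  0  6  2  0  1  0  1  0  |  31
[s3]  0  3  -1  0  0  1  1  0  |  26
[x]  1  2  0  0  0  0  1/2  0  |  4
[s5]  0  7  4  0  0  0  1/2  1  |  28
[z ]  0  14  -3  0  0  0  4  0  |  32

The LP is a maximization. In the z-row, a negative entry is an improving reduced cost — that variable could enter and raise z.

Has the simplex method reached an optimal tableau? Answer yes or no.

no

Column w has objective-row coefficient -3, which is negative; an improving pivot exists, so not yet optimal.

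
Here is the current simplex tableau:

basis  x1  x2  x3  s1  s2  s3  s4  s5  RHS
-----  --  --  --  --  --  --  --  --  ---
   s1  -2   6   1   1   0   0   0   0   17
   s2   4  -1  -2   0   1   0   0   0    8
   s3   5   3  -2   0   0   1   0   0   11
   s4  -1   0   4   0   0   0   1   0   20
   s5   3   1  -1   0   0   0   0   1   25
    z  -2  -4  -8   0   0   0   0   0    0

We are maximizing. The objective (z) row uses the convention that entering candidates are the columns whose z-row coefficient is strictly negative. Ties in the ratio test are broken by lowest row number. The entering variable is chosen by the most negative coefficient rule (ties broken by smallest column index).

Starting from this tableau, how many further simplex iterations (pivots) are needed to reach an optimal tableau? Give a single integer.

3

pivot: x3 in, s4 out → z = 40
pivot: x1 in, s3 out → z = 176/3
pivot: x2 in, s1 out → z = 2684/43
No improving column remains; optimal.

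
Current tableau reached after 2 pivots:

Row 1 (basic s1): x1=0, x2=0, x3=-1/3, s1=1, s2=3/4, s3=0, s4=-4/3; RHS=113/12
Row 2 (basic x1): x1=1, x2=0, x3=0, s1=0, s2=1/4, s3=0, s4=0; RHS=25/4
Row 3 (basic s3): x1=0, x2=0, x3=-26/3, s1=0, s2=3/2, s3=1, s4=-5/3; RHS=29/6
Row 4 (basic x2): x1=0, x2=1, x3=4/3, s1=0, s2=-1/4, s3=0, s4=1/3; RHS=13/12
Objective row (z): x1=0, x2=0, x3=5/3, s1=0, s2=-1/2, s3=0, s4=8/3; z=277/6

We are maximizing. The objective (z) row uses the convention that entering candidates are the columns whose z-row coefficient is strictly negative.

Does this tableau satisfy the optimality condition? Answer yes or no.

no

Column s2 has objective-row coefficient -1/2, which is negative; an improving pivot exists, so not yet optimal.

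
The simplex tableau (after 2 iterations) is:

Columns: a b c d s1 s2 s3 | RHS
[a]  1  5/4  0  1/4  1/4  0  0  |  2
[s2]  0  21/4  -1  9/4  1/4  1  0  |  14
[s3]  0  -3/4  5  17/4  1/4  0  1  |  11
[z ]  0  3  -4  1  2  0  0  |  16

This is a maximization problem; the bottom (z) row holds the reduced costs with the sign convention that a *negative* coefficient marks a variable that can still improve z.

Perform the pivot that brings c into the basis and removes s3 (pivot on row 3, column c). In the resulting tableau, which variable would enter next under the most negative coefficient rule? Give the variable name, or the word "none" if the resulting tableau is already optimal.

none

Pivot element 5. New z-row = old z-row − (-4)·(row 3/5).
Updated z-row coefficients: a: 0, b: 12/5, c: 0, d: 22/5, s1: 11/5, s2: 0, s3: 4/5.
No coefficient is strictly negative; the tableau after this pivot is optimal.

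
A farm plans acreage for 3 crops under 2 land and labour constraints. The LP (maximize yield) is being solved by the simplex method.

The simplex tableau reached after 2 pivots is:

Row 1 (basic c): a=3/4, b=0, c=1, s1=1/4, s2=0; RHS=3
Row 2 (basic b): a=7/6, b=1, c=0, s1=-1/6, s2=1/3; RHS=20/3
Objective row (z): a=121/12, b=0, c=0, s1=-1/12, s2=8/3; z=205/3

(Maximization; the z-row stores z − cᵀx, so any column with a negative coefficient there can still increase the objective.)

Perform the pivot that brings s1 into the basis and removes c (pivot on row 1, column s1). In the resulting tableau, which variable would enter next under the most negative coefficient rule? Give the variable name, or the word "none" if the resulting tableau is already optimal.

Pivot element 1/4. New z-row = old z-row − (-1/12)·(row 1/(1/4)).
Updated z-row coefficients: a: 31/3, b: 0, c: 1/3, s1: 0, s2: 8/3.
No coefficient is strictly negative; the tableau after this pivot is optimal.

none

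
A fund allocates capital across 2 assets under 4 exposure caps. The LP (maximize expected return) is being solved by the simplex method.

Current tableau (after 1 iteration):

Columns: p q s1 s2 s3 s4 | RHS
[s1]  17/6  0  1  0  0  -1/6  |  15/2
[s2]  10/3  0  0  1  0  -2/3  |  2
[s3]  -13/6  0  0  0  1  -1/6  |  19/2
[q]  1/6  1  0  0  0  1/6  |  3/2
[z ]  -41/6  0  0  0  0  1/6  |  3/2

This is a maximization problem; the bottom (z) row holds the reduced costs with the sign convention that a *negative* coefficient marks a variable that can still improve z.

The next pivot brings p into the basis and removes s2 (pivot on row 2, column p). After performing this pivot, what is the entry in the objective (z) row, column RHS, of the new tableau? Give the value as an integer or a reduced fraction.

Pivot element is row 2, column p: 10/3.
Normalize row 2: new (row 2, RHS) = 2/(10/3) = 3/5.
z-row ← z-row − (-41/6)·(new row 2): 3/2 − (-41/6)·(3/5) = 28/5.

28/5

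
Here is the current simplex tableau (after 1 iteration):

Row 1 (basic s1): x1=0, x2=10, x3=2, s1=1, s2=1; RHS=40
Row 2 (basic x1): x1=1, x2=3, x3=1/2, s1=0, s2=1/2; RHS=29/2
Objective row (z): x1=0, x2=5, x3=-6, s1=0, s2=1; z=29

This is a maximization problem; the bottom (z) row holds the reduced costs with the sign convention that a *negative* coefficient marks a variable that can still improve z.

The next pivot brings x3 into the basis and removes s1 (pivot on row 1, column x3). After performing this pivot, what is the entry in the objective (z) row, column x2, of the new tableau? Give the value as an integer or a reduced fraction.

35

Pivot element is row 1, column x3: 2.
Normalize row 1: new (row 1, x2) = 10/2 = 5.
z-row ← z-row − (-6)·(new row 1): 5 − (-6)·5 = 35.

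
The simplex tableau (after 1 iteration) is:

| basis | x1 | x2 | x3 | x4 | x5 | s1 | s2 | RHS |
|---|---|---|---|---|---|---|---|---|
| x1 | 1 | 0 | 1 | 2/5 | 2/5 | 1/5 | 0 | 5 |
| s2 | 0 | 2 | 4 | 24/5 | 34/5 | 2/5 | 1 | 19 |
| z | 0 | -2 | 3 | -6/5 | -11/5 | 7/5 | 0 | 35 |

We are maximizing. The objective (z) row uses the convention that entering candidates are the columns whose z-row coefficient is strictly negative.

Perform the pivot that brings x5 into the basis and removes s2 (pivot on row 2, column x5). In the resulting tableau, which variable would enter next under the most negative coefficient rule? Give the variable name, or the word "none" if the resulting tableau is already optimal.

x2

Pivot element 34/5. New z-row = old z-row − (-11/5)·(row 2/(34/5)).
Updated z-row coefficients: x1: 0, x2: -23/17, x3: 73/17, x4: 6/17, x5: 0, s1: 26/17, s2: 11/34.
The most negative is -23/17 in column x2, so x2 would enter next.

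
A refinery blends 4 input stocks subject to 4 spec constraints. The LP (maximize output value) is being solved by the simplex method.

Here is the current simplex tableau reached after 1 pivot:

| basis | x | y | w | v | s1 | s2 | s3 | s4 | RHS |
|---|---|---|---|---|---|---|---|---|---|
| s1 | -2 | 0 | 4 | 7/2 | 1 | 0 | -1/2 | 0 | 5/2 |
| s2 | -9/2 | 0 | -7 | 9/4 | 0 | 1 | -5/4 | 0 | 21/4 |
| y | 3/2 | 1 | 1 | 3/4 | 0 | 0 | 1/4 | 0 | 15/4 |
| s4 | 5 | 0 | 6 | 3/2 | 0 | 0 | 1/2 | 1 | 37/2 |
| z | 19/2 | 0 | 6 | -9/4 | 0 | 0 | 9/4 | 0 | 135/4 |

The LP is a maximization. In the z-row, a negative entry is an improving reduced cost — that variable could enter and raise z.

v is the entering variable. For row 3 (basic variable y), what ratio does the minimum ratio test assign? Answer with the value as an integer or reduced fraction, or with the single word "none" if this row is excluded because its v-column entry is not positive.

5

Ratio = RHS / (v entry) = (15/4) / (3/4) = 5.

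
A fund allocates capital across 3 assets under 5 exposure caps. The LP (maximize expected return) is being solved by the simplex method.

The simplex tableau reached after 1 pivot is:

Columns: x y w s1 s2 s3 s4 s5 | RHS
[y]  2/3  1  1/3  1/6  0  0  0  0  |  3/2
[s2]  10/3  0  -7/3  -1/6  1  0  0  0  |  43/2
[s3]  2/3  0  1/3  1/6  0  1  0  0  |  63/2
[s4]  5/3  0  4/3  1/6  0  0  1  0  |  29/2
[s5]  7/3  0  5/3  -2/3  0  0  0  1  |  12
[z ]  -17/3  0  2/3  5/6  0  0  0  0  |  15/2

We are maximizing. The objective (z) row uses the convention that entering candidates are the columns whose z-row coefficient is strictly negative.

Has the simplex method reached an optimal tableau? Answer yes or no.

no

Column x has objective-row coefficient -17/3, which is negative; an improving pivot exists, so not yet optimal.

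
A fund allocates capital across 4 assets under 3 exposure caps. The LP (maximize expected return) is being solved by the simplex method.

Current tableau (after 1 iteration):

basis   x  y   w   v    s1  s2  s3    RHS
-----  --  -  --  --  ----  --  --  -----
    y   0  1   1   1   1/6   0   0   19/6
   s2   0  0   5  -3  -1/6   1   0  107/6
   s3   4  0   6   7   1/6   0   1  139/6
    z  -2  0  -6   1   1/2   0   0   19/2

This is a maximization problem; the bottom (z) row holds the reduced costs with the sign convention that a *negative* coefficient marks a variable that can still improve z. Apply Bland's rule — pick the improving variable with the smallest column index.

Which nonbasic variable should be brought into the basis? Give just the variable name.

Objective-row coefficients: x: -2, y: 0, w: -6, v: 1, s1: 1/2, s2: 0, s3: 0.
Improving columns: x, w. Bland's rule picks the smallest column index → x.

x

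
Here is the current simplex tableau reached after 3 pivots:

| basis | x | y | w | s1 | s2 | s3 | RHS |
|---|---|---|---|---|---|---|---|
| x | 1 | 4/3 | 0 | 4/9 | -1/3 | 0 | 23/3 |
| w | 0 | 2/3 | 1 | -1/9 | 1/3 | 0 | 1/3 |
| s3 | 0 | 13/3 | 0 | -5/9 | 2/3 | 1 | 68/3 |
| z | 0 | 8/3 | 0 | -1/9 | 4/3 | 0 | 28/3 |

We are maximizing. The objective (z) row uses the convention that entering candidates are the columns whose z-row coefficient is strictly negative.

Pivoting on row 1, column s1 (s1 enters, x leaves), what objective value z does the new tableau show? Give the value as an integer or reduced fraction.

Minimum ratio for s1: (23/3)/(4/9) = 69/4.
z changes by −(z-row coeff of s1)·ratio = −(-1/9)·(69/4) = 23/12.
New z = 28/3 + (23/12) = 45/4.

45/4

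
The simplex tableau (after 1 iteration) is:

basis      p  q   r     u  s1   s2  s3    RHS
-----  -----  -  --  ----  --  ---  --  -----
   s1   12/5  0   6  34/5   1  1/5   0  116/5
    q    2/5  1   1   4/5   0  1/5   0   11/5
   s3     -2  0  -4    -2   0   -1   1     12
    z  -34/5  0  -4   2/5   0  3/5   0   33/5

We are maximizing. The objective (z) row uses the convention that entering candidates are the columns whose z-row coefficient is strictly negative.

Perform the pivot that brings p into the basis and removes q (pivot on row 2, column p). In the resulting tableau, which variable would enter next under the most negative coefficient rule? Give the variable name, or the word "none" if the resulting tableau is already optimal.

none

Pivot element 2/5. New z-row = old z-row − (-34/5)·(row 2/(2/5)).
Updated z-row coefficients: p: 0, q: 17, r: 13, u: 14, s1: 0, s2: 4, s3: 0.
No coefficient is strictly negative; the tableau after this pivot is optimal.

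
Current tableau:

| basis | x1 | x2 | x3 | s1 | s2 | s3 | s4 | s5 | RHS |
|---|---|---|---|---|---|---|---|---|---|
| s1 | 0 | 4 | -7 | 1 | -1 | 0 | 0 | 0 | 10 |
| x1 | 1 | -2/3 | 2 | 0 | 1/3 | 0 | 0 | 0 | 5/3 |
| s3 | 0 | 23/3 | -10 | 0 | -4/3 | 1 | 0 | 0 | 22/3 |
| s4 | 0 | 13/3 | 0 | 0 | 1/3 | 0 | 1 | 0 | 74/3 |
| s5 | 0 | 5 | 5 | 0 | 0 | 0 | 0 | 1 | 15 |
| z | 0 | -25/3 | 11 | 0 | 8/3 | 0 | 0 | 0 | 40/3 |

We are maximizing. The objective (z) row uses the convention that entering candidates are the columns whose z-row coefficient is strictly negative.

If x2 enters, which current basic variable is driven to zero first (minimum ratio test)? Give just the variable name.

Ratios: row 1 (s1): 10/4 = 5/2; row 2 (x1): entry -2/3 ≤ 0, skip; row 3 (s3): (22/3)/(23/3) = 22/23; row 4 (s4): (74/3)/(13/3) = 74/13; row 5 (s5): 15/5 = 3.
Minimum ratio 22/23 is in the s3 row, so s3 leaves.

s3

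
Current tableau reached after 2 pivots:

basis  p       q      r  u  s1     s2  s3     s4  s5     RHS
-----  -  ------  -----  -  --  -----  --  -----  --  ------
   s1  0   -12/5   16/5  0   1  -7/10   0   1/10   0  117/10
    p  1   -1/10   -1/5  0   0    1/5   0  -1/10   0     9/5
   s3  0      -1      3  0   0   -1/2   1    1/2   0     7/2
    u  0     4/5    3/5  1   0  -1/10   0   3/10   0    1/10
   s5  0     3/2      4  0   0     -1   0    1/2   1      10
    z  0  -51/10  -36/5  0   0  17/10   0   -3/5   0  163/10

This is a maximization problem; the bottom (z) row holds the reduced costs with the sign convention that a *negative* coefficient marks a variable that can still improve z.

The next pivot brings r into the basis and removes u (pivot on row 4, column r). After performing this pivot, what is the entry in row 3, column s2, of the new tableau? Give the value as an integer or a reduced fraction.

Pivot element is row 4, column r: 3/5.
Normalize row 4: new (row 4, s2) = (-1/10)/(3/5) = -1/6.
row 3 ← row 3 − 3·(new row 4): -1/2 − 3·(-1/6) = 0.

0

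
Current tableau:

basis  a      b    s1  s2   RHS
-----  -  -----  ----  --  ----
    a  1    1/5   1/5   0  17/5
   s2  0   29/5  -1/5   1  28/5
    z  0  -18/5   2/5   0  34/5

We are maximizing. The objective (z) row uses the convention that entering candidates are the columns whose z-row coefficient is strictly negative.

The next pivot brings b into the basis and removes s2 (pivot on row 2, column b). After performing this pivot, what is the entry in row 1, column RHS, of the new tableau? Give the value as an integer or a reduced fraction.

Pivot element is row 2, column b: 29/5.
Normalize row 2: new (row 2, RHS) = (28/5)/(29/5) = 28/29.
row 1 ← row 1 − (1/5)·(new row 2): 17/5 − (1/5)·(28/29) = 93/29.

93/29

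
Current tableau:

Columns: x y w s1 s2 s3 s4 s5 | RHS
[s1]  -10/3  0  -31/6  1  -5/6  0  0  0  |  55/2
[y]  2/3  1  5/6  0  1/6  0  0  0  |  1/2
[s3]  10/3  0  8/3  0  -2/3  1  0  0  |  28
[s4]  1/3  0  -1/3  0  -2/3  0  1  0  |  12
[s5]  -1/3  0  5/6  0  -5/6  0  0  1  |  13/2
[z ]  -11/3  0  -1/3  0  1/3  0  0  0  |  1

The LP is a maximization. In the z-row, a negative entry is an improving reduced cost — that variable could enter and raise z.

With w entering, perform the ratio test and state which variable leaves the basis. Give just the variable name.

y

Ratios: row 1 (s1): entry -31/6 ≤ 0, skip; row 2 (y): (1/2)/(5/6) = 3/5; row 3 (s3): 28/(8/3) = 21/2; row 4 (s4): entry -1/3 ≤ 0, skip; row 5 (s5): (13/2)/(5/6) = 39/5.
Minimum ratio 3/5 is in the y row, so y leaves.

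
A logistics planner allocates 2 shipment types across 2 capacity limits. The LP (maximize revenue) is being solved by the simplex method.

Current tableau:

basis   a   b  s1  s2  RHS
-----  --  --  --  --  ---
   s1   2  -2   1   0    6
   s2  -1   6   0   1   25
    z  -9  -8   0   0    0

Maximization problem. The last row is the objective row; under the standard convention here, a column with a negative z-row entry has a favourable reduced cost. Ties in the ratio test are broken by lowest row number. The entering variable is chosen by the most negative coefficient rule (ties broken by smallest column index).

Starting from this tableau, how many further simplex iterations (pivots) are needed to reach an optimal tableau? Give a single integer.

pivot: a in, s1 out → z = 27
pivot: b in, s2 out → z = 611/5
No improving column remains; optimal.

2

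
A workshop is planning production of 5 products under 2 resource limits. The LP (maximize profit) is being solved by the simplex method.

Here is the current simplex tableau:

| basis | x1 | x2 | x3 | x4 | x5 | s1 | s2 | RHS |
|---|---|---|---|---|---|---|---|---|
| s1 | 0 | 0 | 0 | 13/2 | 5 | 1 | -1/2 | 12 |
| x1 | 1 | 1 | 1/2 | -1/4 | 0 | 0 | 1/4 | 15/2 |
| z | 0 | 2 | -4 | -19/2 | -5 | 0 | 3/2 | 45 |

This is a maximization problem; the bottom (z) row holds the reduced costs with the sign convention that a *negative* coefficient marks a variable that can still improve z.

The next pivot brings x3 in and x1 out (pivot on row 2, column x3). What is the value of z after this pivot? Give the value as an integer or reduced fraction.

Minimum ratio for x3: (15/2)/(1/2) = 15.
z changes by −(z-row coeff of x3)·ratio = −(-4)·15 = 60.
New z = 45 + 60 = 105.

105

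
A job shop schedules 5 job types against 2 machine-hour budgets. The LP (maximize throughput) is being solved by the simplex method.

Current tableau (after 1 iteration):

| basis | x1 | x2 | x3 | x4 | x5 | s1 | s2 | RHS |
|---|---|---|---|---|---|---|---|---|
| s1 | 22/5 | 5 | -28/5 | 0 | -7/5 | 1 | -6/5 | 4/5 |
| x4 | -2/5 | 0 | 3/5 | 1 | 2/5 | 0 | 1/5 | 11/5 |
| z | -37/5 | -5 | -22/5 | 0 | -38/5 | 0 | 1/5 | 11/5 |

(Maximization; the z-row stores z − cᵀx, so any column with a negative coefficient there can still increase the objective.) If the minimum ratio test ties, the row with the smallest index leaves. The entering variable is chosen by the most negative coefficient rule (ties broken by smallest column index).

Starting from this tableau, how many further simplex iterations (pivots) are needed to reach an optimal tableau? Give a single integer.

3

pivot: x5 in, x4 out → z = 44
pivot: x1 in, s1 out → z = 173/2
pivot: x3 in, x5 out → z = 349
No improving column remains; optimal.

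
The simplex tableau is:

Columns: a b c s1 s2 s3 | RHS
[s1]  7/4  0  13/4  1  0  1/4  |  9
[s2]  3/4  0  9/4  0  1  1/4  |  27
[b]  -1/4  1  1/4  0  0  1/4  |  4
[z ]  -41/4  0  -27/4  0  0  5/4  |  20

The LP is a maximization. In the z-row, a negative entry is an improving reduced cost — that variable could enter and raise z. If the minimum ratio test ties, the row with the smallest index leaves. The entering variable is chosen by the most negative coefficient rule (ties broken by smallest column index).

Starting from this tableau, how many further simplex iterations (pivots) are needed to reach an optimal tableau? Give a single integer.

1

pivot: a in, s1 out → z = 509/7
No improving column remains; optimal.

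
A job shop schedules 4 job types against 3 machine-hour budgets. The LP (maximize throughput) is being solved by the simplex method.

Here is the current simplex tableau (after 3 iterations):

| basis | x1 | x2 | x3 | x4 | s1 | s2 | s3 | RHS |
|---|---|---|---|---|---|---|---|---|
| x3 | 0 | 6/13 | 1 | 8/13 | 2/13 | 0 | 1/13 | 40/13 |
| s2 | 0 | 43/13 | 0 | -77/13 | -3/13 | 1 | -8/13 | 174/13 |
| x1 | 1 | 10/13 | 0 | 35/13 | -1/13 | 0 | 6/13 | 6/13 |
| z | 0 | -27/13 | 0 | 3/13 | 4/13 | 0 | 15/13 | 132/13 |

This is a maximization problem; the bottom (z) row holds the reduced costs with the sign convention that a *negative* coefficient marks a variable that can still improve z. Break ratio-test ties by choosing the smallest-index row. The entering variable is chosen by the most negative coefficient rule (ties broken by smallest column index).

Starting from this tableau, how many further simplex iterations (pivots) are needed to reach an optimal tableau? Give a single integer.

1

pivot: x2 in, x1 out → z = 57/5
No improving column remains; optimal.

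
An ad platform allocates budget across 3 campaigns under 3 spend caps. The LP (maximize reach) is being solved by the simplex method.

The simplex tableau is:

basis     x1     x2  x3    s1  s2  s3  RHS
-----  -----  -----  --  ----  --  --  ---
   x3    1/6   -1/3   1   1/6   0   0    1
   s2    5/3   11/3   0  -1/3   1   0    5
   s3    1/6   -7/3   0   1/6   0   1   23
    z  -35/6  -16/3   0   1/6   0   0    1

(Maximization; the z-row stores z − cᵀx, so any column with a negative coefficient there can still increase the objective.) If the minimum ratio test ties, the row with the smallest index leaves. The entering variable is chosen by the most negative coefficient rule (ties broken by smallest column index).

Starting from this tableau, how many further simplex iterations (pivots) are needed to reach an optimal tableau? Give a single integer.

pivot: x1 in, s2 out → z = 37/2
pivot: s1 in, x3 out → z = 21
No improving column remains; optimal.

2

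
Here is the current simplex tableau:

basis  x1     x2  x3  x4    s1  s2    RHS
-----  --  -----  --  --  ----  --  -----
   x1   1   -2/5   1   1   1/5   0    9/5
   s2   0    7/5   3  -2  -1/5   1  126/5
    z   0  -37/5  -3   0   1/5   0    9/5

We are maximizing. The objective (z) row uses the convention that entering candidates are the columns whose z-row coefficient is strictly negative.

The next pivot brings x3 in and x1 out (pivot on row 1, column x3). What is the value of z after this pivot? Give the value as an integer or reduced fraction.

Minimum ratio for x3: (9/5)/1 = 9/5.
z changes by −(z-row coeff of x3)·ratio = −(-3)·(9/5) = 27/5.
New z = 9/5 + (27/5) = 36/5.

36/5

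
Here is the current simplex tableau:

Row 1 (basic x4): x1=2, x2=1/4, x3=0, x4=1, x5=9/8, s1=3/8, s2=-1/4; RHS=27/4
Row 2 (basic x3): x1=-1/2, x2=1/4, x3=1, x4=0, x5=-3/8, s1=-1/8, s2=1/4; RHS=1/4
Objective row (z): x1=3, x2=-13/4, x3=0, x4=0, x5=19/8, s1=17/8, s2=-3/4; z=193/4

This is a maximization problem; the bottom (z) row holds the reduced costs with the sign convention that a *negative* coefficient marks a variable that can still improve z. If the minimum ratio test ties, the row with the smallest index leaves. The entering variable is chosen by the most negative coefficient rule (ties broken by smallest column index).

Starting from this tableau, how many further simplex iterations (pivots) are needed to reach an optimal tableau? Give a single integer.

3

pivot: x2 in, x3 out → z = 103/2
pivot: x1 in, x4 out → z = 303/5
pivot: x5 in, x1 out → z = 187/3
No improving column remains; optimal.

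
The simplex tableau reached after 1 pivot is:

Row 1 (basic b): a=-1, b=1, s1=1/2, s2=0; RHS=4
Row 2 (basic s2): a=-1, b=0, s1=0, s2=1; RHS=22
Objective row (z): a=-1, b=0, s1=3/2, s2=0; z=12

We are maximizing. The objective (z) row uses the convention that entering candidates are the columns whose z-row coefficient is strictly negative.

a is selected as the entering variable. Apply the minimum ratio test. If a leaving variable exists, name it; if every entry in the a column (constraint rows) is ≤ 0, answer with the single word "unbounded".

unbounded

a-column entries: row 1: -1, row 2: -1. All ≤ 0, so a can increase without bound; the LP is unbounded in this direction.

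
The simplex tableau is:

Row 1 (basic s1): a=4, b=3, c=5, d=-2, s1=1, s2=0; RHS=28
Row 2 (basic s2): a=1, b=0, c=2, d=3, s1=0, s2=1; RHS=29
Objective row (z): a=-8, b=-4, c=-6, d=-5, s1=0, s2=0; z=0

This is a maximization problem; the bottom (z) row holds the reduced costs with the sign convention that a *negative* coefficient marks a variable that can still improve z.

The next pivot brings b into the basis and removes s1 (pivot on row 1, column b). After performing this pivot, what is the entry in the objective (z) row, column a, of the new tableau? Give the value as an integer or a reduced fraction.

-8/3

Pivot element is row 1, column b: 3.
Normalize row 1: new (row 1, a) = 4/3 = 4/3.
z-row ← z-row − (-4)·(new row 1): -8 − (-4)·(4/3) = -8/3.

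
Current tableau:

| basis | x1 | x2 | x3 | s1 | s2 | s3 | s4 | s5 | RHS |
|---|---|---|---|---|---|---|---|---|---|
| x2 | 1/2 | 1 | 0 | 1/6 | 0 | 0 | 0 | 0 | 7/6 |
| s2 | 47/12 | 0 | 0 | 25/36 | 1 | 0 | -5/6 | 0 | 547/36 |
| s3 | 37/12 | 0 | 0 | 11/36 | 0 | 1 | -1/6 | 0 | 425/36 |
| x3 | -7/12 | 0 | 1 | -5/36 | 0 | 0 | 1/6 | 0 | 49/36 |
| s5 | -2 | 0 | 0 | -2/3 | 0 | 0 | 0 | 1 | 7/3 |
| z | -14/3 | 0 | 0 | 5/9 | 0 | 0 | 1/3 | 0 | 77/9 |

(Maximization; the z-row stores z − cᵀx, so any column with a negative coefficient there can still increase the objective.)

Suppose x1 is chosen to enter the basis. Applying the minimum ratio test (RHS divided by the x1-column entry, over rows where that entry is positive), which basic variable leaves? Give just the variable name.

x2

Ratios: row 1 (x2): (7/6)/(1/2) = 7/3; row 2 (s2): (547/36)/(47/12) = 547/141; row 3 (s3): (425/36)/(37/12) = 425/111; row 4 (x3): entry -7/12 ≤ 0, skip; row 5 (s5): entry -2 ≤ 0, skip.
Minimum ratio 7/3 is in the x2 row, so x2 leaves.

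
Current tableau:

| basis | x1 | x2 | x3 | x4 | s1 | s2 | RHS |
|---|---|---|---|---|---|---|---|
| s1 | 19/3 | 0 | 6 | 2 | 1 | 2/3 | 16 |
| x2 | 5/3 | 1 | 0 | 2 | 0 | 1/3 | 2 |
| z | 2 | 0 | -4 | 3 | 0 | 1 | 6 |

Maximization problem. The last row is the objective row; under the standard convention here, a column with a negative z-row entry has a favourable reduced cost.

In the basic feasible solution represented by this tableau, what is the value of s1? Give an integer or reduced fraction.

16

s1 is basic (row 1); its value is the RHS of that row: 16.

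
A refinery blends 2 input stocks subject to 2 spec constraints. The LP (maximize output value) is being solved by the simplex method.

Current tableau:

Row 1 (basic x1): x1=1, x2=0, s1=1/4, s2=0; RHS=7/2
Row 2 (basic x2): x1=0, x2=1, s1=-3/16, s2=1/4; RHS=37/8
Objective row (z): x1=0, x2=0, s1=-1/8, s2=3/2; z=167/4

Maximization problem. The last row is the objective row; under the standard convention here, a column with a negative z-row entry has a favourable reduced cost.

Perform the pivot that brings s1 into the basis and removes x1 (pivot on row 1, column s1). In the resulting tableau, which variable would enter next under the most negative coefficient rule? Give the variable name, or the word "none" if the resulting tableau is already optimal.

none

Pivot element 1/4. New z-row = old z-row − (-1/8)·(row 1/(1/4)).
Updated z-row coefficients: x1: 1/2, x2: 0, s1: 0, s2: 3/2.
No coefficient is strictly negative; the tableau after this pivot is optimal.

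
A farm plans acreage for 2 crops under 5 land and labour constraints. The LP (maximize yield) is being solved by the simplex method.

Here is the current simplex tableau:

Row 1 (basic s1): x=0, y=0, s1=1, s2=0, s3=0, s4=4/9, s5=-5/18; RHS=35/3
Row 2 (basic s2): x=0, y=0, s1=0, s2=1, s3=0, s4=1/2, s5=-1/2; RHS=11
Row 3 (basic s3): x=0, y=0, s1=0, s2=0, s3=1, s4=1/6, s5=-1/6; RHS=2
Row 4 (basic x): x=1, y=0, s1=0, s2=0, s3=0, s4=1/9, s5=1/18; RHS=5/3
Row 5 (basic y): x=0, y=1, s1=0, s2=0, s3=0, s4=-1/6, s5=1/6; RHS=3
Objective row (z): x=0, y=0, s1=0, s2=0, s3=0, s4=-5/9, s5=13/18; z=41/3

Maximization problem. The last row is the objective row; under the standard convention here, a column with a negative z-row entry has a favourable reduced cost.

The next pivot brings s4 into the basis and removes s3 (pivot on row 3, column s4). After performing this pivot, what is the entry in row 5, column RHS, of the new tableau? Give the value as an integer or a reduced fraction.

5

Pivot element is row 3, column s4: 1/6.
Normalize row 3: new (row 3, RHS) = 2/(1/6) = 12.
row 5 ← row 5 − (-1/6)·(new row 3): 3 − (-1/6)·12 = 5.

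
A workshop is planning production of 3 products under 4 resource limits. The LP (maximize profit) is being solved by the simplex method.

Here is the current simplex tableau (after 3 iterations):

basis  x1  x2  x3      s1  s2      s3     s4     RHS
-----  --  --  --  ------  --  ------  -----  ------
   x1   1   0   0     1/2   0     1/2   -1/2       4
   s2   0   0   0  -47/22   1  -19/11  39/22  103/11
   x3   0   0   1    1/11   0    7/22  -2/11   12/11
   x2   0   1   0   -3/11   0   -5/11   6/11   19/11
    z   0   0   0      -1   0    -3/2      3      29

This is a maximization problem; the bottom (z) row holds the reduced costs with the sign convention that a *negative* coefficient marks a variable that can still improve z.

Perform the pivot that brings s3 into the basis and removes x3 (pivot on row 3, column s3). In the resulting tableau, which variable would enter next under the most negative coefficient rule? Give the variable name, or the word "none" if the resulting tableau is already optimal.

Pivot element 7/22. New z-row = old z-row − (-3/2)·(row 3/(7/22)).
Updated z-row coefficients: x1: 0, x2: 0, x3: 33/7, s1: -4/7, s2: 0, s3: 0, s4: 15/7.
The most negative is -4/7 in column s1, so s1 would enter next.

s1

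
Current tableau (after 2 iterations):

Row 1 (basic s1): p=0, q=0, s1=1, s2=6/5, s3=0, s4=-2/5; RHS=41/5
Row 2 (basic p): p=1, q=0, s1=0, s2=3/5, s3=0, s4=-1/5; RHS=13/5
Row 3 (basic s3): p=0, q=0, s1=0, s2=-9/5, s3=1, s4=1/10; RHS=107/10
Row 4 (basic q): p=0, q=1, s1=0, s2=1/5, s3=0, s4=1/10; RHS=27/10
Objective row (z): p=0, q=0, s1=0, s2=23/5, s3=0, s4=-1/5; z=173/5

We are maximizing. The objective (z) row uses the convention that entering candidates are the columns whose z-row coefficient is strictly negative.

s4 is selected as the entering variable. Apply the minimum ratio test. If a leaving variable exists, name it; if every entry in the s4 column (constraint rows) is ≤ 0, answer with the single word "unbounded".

Ratios: row 1 (s1): entry -2/5 ≤ 0, skip; row 2 (p): entry -1/5 ≤ 0, skip; row 3 (s3): (107/10)/(1/10) = 107; row 4 (q): (27/10)/(1/10) = 27.
Minimum ratio is in the q row, so q leaves.

q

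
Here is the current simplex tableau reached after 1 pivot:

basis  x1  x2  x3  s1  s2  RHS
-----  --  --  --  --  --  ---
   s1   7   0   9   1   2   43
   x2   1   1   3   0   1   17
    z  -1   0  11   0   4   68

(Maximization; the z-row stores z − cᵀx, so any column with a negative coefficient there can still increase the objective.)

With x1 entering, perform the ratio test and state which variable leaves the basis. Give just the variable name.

s1

Ratios: row 1 (s1): 43/7 = 43/7; row 2 (x2): 17/1 = 17.
Minimum ratio 43/7 is in the s1 row, so s1 leaves.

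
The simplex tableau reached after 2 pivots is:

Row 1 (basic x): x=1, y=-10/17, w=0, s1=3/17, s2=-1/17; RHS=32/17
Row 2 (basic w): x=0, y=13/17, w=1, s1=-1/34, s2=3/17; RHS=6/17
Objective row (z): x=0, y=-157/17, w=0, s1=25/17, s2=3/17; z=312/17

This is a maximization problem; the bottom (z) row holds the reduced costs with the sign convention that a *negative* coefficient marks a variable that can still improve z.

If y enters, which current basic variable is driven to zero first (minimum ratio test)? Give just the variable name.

Ratios: row 1 (x): entry -10/17 ≤ 0, skip; row 2 (w): (6/17)/(13/17) = 6/13.
Minimum ratio 6/13 is in the w row, so w leaves.

w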